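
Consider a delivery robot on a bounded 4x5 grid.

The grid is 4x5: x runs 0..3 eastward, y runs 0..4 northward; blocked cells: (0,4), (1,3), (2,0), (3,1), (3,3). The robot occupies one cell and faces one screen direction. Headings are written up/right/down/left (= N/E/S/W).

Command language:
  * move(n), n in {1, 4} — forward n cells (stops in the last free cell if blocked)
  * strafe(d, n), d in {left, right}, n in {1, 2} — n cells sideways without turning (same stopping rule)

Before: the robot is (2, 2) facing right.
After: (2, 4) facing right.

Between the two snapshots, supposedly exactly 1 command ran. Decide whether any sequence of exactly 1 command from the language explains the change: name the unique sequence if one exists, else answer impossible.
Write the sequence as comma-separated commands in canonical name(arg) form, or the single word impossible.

strafe(left, 2)

key: still facing E — the one step turns nothing
begin: (2, 2) facing right
t=1 strafe(left, 2) ⇒ (2, 4) facing right
all 6 alternatives checked — unique.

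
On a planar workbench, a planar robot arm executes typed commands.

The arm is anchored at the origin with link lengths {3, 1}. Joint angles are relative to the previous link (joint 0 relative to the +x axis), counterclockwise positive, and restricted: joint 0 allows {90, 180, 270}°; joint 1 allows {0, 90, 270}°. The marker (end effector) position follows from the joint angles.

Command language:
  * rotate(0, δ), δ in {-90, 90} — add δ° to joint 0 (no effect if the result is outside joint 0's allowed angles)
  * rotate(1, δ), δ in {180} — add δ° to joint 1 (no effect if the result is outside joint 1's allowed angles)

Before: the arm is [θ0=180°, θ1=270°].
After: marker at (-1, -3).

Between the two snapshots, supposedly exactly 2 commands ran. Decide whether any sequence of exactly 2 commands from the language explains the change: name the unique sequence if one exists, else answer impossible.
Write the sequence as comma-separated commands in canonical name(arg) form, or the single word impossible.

rotate(0, 90), rotate(0, 90)

initial: [θ0=180°, θ1=270°]
1. rotate(0, 90) → [θ0=270°, θ1=270°]
2. rotate(0, 90) → [θ0=270°, θ1=270°]
uniquely the one of 9 2-step routes that fits.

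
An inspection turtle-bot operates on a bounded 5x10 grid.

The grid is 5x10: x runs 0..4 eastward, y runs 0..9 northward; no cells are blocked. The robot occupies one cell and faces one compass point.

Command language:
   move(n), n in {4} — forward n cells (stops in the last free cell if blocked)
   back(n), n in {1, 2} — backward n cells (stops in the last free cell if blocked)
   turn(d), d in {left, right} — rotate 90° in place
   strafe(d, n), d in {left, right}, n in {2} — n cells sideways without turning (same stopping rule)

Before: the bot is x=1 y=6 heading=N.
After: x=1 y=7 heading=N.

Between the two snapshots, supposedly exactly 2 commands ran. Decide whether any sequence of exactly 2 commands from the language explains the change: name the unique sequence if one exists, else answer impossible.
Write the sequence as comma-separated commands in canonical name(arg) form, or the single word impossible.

move(4), back(2)

key: order matters: swapping move(4) and back(2) lands elsewhere
initial: x=1 y=6 heading=N
1. move(4) → x=1 y=9 heading=N
2. back(2) → x=1 y=7 heading=N
no other 2-command option fits: unique.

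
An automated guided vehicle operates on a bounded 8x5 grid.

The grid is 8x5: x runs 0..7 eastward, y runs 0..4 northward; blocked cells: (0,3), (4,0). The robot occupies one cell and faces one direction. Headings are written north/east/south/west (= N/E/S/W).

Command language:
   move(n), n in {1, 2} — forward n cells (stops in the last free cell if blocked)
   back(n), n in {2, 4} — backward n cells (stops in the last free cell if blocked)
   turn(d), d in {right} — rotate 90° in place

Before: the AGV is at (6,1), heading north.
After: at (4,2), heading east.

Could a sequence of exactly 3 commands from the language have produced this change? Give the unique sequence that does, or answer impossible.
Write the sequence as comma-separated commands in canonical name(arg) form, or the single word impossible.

move(1), turn(right), back(2)

key: cell and facing (now E) both changed — the 3 commands mix motion and turning
from: at (6,1), heading north
1. move(1) → at (6,2), heading north
2. turn(right) → at (6,2), heading east
3. back(2) → at (4,2), heading east
no other 3-command option fits: unique.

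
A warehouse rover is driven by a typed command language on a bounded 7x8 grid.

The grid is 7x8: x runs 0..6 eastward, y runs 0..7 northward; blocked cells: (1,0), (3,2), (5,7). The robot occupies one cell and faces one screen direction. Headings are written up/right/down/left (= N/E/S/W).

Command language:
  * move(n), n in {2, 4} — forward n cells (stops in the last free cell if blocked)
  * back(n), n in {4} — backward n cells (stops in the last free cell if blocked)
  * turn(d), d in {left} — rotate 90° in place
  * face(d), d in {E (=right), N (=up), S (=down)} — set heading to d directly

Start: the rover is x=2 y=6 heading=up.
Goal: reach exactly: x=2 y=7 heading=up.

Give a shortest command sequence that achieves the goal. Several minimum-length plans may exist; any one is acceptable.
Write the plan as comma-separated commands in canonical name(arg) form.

from: x=2 y=6 heading=up
[1] after move(4): x=2 y=7 heading=up
no 0-step plan works, so 1 is optimal.

move(4)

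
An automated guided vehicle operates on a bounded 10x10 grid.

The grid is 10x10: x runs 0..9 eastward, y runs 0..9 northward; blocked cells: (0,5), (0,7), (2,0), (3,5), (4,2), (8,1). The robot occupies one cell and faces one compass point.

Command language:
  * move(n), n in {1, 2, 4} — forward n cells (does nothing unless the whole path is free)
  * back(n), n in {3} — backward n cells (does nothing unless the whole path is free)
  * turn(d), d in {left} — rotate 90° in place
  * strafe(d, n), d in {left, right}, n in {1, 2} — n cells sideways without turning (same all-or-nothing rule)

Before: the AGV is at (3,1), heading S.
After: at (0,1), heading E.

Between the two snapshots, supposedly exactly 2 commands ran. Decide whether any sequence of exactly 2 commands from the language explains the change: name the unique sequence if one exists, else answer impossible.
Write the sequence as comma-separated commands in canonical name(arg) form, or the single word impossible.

turn(left), back(3)

key: order matters: swapping turn(left) and back(3) lands elsewhere
t0: at (3,1), heading S
step 1 (turn(left)): at (3,1), heading E
step 2 (back(3)): at (0,1), heading E
no rival 2-sequence matches.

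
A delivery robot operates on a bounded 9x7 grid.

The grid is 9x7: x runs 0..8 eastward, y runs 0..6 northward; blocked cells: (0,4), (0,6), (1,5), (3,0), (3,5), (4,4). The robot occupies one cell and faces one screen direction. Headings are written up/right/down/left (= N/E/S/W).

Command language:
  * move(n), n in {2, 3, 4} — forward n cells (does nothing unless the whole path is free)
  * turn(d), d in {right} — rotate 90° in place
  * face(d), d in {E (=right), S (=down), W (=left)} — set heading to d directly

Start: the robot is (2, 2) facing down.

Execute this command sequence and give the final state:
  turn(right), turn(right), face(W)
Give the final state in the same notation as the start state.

initial: (2, 2) facing down
step 1 (turn(right)): (2, 2) facing left
step 2 (turn(right)): (2, 2) facing up
step 3 (face(W)): (2, 2) facing left

(2, 2) facing left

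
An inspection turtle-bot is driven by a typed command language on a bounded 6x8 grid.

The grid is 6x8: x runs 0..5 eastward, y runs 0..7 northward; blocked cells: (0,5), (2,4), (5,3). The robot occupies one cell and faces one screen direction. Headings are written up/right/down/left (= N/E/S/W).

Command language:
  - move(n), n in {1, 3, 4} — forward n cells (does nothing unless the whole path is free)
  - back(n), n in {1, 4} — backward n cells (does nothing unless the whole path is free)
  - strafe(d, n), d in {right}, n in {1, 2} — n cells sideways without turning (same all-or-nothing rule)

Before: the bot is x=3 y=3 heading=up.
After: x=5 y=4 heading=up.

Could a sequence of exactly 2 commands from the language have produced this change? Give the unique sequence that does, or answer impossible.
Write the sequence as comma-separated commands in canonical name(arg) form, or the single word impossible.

move(1), strafe(right, 2)

key: still facing N at the end — nothing in the sequence rotates
initial: x=3 y=3 heading=up
1. move(1) → x=3 y=4 heading=up
2. strafe(right, 2) → x=5 y=4 heading=up
uniquely the one of 49 2-step routes that fits.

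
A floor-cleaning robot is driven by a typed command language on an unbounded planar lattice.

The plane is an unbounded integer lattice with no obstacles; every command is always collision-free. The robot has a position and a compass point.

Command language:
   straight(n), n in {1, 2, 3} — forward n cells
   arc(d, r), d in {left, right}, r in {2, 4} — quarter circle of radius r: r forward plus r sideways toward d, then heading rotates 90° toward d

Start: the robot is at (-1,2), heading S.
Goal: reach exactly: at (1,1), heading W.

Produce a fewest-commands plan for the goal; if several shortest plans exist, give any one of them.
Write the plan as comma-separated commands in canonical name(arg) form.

from: at (-1,2), heading S
[1] after straight(3): at (-1,-1), heading S
[2] after arc(left, 4): at (3,-5), heading E
[3] after arc(left, 2): at (5,-3), heading N
[4] after arc(left, 4): at (1,1), heading W
nothing shorter than 4 reaches the goal.

straight(3), arc(left, 4), arc(left, 2), arc(left, 4)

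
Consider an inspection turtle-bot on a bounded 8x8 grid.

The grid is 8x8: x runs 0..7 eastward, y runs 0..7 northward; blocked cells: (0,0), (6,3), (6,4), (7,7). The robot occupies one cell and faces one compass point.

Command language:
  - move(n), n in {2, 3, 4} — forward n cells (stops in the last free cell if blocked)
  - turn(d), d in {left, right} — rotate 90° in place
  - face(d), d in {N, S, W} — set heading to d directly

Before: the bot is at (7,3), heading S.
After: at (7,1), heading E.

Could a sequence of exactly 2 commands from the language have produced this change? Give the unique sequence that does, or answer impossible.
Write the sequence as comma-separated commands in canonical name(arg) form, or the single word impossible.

key: cell and facing (now E) both changed — the 2 commands mix motion and turning
start: at (7,3), heading S
step 1 (move(2)): at (7,1), heading S
step 2 (turn(left)): at (7,1), heading E
all 64 alternatives checked — unique.

move(2), turn(left)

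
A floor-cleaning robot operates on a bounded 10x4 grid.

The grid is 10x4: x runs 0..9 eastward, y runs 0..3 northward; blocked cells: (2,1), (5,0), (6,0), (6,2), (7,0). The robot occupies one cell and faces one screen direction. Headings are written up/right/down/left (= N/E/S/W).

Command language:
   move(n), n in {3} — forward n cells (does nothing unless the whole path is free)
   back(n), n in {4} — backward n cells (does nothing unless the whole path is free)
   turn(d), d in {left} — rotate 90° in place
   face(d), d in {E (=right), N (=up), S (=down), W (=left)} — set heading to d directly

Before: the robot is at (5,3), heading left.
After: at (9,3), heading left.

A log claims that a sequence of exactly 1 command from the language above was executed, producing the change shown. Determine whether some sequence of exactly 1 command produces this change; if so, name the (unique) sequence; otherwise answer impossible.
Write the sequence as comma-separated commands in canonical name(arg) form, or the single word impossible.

key: heading stays W — the single command does not turn
t0: at (5,3), heading left
1. back(4) → at (9,3), heading left
no other 1-command option fits: unique.

back(4)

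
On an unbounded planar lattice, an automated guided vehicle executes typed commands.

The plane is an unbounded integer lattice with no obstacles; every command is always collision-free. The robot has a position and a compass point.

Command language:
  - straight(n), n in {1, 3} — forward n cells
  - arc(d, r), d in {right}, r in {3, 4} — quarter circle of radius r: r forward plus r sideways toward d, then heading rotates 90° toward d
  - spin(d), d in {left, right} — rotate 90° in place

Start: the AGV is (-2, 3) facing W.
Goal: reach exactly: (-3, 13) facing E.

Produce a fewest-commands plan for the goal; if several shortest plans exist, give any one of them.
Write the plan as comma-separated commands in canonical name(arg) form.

arc(right, 4), straight(3), arc(right, 3)

begin: (-2, 3) facing W
step 1 (arc(right, 4)): (-6, 7) facing N
step 2 (straight(3)): (-6, 10) facing N
step 3 (arc(right, 3)): (-3, 13) facing E
nothing shorter than 3 reaches the goal.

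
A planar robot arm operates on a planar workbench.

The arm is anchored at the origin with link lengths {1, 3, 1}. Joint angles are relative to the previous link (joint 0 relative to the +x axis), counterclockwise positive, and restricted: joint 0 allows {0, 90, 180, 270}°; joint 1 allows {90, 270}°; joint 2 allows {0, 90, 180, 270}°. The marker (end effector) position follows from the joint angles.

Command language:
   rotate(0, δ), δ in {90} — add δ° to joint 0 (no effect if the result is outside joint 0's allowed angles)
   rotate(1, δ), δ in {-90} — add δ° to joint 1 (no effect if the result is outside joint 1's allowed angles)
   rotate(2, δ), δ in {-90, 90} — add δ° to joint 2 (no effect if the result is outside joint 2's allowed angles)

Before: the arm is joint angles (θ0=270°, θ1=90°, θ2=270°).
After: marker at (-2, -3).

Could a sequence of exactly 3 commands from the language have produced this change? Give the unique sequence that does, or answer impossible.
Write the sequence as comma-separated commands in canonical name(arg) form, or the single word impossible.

rotate(0, 90), rotate(0, 90), rotate(0, 90)

from: joint angles (θ0=270°, θ1=90°, θ2=270°)
step 1 (rotate(0, 90)): joint angles (θ0=0°, θ1=90°, θ2=270°)
step 2 (rotate(0, 90)): joint angles (θ0=90°, θ1=90°, θ2=270°)
step 3 (rotate(0, 90)): joint angles (θ0=180°, θ1=90°, θ2=270°)
all 64 alternatives checked — unique.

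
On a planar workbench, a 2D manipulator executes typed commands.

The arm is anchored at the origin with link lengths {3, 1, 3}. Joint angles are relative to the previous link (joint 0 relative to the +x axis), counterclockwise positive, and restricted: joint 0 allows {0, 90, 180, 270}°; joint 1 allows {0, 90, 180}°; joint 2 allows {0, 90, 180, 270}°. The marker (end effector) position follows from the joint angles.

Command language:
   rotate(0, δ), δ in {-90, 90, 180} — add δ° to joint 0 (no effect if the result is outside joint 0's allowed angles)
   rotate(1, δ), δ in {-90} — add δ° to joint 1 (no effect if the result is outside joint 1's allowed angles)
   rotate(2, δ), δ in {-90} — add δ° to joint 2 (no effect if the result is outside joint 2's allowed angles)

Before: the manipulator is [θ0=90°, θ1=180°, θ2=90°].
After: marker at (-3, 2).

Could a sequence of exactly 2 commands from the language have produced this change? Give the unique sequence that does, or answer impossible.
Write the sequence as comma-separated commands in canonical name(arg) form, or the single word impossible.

rotate(2, -90), rotate(2, -90)

from: [θ0=90°, θ1=180°, θ2=90°]
t=1 rotate(2, -90) ⇒ [θ0=90°, θ1=180°, θ2=0°]
t=2 rotate(2, -90) ⇒ [θ0=90°, θ1=180°, θ2=270°]
uniquely the one of 25 2-step routes that fits.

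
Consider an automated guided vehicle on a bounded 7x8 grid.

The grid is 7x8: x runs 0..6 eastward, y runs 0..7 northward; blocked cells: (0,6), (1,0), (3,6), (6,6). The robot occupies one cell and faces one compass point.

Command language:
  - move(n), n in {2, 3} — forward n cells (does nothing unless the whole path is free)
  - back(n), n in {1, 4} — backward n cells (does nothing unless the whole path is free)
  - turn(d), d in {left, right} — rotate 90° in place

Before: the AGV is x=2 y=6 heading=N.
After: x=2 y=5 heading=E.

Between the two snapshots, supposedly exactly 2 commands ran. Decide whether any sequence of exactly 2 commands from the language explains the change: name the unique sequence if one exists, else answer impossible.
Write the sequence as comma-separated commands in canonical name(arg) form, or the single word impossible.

key: running turn(right) before back(1) would end elsewhere — order is forced
begin: x=2 y=6 heading=N
1. back(1) → x=2 y=5 heading=N
2. turn(right) → x=2 y=5 heading=E
all 36 alternatives checked — unique.

back(1), turn(right)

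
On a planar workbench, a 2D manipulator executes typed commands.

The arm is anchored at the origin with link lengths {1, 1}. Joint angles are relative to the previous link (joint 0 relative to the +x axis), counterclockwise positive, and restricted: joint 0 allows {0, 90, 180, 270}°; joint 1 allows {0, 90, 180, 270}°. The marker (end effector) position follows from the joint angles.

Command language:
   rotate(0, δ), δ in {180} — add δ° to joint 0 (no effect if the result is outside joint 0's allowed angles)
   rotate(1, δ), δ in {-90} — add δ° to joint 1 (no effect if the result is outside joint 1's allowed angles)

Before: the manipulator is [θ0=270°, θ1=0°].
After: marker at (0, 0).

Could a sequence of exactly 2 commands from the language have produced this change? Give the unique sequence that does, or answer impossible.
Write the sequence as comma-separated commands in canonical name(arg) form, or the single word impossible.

rotate(1, -90), rotate(1, -90)

t0: [θ0=270°, θ1=0°]
t=1 rotate(1, -90) ⇒ [θ0=270°, θ1=270°]
t=2 rotate(1, -90) ⇒ [θ0=270°, θ1=180°]
uniquely the one of 4 2-step routes that fits.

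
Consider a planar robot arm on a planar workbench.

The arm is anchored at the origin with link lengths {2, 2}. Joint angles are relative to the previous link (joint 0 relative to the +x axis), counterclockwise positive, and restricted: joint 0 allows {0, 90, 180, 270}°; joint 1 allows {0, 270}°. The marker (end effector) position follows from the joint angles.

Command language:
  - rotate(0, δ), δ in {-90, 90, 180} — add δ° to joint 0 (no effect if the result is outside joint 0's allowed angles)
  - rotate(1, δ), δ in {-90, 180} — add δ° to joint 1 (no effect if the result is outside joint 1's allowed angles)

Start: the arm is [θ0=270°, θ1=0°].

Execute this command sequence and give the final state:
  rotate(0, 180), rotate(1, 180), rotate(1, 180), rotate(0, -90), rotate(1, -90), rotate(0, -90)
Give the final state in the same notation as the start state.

start: [θ0=270°, θ1=0°]
step 1 (rotate(0, 180)): [θ0=90°, θ1=0°]
step 2 (rotate(1, 180)): [θ0=90°, θ1=0°]
step 3 (rotate(1, 180)): [θ0=90°, θ1=0°]
step 4 (rotate(0, -90)): [θ0=0°, θ1=0°]
step 5 (rotate(1, -90)): [θ0=0°, θ1=270°]
step 6 (rotate(0, -90)): [θ0=270°, θ1=270°]

[θ0=270°, θ1=270°]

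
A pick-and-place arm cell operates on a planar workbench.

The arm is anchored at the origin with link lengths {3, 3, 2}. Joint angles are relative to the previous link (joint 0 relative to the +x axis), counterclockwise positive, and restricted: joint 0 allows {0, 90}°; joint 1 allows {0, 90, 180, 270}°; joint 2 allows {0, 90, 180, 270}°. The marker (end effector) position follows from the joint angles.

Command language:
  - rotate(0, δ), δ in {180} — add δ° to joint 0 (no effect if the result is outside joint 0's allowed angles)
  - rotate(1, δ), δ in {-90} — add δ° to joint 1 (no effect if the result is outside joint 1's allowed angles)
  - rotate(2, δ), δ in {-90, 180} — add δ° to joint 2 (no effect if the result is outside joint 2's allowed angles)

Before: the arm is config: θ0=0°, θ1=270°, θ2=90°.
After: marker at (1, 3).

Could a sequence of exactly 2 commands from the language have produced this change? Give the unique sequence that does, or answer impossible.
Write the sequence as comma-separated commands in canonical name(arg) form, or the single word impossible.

rotate(1, -90), rotate(1, -90)

start: config: θ0=0°, θ1=270°, θ2=90°
step 1 (rotate(1, -90)): config: θ0=0°, θ1=180°, θ2=90°
step 2 (rotate(1, -90)): config: θ0=0°, θ1=90°, θ2=90°
no other 2-command option fits: unique.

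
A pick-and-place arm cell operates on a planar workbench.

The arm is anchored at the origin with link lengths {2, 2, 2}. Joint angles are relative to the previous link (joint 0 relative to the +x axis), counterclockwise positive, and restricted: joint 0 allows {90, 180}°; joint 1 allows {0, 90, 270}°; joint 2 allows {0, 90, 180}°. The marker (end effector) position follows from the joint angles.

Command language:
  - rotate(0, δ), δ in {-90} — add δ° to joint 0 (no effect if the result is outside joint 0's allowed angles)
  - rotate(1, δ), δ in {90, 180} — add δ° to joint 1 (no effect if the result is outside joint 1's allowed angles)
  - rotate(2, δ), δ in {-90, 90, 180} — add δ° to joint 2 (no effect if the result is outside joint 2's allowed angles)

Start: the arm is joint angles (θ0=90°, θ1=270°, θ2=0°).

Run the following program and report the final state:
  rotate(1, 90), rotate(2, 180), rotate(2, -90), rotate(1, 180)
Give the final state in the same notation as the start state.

initial: joint angles (θ0=90°, θ1=270°, θ2=0°)
[1] after rotate(1, 90): joint angles (θ0=90°, θ1=0°, θ2=0°)
[2] after rotate(2, 180): joint angles (θ0=90°, θ1=0°, θ2=180°)
[3] after rotate(2, -90): joint angles (θ0=90°, θ1=0°, θ2=90°)
[4] after rotate(1, 180): joint angles (θ0=90°, θ1=0°, θ2=90°)

joint angles (θ0=90°, θ1=0°, θ2=90°)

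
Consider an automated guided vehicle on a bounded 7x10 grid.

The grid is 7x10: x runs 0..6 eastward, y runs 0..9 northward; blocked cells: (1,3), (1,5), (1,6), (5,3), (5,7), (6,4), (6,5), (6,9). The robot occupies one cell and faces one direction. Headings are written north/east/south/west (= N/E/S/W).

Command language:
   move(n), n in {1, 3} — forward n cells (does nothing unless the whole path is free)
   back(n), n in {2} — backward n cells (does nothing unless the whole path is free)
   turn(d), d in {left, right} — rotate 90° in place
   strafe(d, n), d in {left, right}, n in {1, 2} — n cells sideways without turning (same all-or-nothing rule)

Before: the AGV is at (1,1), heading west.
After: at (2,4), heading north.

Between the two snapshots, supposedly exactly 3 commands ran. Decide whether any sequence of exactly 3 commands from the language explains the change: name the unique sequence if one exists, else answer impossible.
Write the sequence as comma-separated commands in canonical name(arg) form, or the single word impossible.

key: cell and facing (now N) both changed — the 3 commands mix motion and turning
from: at (1,1), heading west
[1] after turn(right): at (1,1), heading north
[2] after strafe(right, 1): at (2,1), heading north
[3] after move(3): at (2,4), heading north
all 729 alternatives checked — unique.

turn(right), strafe(right, 1), move(3)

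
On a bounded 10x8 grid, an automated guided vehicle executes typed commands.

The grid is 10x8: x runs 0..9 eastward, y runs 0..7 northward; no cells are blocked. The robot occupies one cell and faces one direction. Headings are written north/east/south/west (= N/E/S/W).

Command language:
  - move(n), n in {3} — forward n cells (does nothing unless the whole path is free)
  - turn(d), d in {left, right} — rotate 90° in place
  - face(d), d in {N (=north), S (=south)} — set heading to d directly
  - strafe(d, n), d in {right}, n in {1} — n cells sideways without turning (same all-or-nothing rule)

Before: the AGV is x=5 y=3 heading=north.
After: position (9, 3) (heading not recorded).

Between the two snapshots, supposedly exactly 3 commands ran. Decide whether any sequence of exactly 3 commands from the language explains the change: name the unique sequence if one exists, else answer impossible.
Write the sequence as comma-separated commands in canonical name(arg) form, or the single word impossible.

strafe(right, 1), turn(right), move(3)

key: running move(3) before strafe(right, 1) would end elsewhere — order is forced
initial: x=5 y=3 heading=north
1. strafe(right, 1) → x=6 y=3 heading=north
2. turn(right) → x=6 y=3 heading=east
3. move(3) → x=9 y=3 heading=east
uniquely the one of 216 3-step routes that fits.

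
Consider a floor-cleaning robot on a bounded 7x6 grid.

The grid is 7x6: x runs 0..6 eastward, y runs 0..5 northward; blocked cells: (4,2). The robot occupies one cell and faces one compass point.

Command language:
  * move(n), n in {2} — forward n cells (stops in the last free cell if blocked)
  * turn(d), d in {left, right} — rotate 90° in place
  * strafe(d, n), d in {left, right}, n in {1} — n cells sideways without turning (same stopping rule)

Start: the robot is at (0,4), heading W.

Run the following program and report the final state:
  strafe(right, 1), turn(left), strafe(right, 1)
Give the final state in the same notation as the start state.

at (0,5), heading S

start: at (0,4), heading W
t=1 strafe(right, 1) ⇒ at (0,5), heading W
t=2 turn(left) ⇒ at (0,5), heading S
t=3 strafe(right, 1) ⇒ at (0,5), heading S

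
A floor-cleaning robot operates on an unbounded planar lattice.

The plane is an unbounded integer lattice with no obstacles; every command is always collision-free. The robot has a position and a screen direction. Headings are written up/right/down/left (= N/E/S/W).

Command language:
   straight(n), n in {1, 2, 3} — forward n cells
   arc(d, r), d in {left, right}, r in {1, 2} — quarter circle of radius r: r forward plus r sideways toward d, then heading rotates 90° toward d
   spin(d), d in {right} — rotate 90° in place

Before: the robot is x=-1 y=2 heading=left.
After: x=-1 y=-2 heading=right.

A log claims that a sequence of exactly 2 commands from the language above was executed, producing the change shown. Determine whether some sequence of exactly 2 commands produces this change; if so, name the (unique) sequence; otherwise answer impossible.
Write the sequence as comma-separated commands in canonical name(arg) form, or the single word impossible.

key: cell and facing (now E) both changed — the 2 commands mix motion and turning
t0: x=-1 y=2 heading=left
t=1 arc(left, 2) ⇒ x=-3 y=0 heading=down
t=2 arc(left, 2) ⇒ x=-1 y=-2 heading=right
all 64 alternatives checked — unique.

arc(left, 2), arc(left, 2)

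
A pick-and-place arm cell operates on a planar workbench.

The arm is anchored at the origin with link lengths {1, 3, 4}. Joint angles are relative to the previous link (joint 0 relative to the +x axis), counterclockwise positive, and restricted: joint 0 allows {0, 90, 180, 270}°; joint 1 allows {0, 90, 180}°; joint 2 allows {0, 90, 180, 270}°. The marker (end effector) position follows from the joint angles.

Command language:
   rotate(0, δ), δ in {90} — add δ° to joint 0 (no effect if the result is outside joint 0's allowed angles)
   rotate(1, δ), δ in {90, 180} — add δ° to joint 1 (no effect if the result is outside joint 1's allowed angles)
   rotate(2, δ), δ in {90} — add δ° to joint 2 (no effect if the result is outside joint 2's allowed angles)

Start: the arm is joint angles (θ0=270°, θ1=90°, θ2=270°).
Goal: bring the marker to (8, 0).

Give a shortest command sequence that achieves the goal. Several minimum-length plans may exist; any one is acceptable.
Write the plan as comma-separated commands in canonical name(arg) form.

start: joint angles (θ0=270°, θ1=90°, θ2=270°)
t=1 rotate(2, 90) ⇒ joint angles (θ0=270°, θ1=90°, θ2=0°)
t=2 rotate(1, 90) ⇒ joint angles (θ0=270°, θ1=180°, θ2=0°)
t=3 rotate(1, 180) ⇒ joint angles (θ0=270°, θ1=0°, θ2=0°)
t=4 rotate(0, 90) ⇒ joint angles (θ0=0°, θ1=0°, θ2=0°)
minimal: 4 command(s), checked below 4.

rotate(2, 90), rotate(1, 90), rotate(1, 180), rotate(0, 90)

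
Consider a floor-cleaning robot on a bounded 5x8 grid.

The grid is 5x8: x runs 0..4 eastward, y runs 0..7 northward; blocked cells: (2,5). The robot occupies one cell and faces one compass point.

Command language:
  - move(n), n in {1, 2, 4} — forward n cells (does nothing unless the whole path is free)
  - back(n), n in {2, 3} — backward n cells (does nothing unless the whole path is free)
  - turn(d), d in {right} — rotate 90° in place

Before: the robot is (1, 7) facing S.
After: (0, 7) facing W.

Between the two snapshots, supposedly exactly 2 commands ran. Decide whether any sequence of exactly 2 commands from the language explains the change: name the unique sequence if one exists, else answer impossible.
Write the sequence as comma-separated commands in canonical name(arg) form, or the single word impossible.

key: running move(1) before turn(right) would end elsewhere — order is forced
initial: (1, 7) facing S
step 1 (turn(right)): (1, 7) facing W
step 2 (move(1)): (0, 7) facing W
no other 2-command option fits: unique.

turn(right), move(1)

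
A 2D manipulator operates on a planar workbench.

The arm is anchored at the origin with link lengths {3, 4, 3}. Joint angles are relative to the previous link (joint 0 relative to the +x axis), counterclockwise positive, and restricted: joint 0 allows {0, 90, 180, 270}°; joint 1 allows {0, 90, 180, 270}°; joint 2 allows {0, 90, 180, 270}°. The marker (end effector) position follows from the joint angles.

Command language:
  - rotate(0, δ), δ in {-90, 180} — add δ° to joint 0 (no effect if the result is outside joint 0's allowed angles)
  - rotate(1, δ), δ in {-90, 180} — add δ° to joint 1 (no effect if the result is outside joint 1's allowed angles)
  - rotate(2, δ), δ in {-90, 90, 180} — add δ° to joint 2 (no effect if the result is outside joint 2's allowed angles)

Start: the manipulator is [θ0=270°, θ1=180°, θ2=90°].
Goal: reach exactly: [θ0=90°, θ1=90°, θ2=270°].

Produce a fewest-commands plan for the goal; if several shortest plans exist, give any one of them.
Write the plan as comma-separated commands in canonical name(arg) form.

initial: [θ0=270°, θ1=180°, θ2=90°]
1. rotate(2, 180) → [θ0=270°, θ1=180°, θ2=270°]
2. rotate(0, 180) → [θ0=90°, θ1=180°, θ2=270°]
3. rotate(1, -90) → [θ0=90°, θ1=90°, θ2=270°]
minimal: 3 command(s), checked below 3.

rotate(2, 180), rotate(0, 180), rotate(1, -90)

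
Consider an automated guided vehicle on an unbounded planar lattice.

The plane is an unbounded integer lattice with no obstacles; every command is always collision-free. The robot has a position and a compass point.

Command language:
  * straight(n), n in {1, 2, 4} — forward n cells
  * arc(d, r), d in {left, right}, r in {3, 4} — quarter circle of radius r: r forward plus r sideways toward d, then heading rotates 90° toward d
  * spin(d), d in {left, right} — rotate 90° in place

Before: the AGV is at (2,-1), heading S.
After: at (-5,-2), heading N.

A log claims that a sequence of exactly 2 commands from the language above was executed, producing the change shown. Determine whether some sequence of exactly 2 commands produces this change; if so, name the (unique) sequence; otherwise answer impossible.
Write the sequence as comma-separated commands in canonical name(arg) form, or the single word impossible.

key: running arc(right, 3) before arc(right, 4) would end elsewhere — order is forced
t0: at (2,-1), heading S
step 1 (arc(right, 4)): at (-2,-5), heading W
step 2 (arc(right, 3)): at (-5,-2), heading N
no rival 2-sequence matches.

arc(right, 4), arc(right, 3)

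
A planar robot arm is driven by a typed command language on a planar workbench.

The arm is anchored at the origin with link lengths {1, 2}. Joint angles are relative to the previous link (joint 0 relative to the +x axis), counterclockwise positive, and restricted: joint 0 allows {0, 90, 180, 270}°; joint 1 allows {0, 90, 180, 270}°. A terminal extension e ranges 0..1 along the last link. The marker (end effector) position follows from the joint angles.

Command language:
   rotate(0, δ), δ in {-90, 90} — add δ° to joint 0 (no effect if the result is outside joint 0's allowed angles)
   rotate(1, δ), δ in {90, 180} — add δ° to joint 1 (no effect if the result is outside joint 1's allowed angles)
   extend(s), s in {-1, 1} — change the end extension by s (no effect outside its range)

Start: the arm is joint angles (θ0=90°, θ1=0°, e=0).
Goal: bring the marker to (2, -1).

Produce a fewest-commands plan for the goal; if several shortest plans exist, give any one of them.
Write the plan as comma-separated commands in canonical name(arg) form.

rotate(1, 90), rotate(0, -90), rotate(0, -90)

t0: joint angles (θ0=90°, θ1=0°, e=0)
t=1 rotate(1, 90) ⇒ joint angles (θ0=90°, θ1=90°, e=0)
t=2 rotate(0, -90) ⇒ joint angles (θ0=0°, θ1=90°, e=0)
t=3 rotate(0, -90) ⇒ joint angles (θ0=270°, θ1=90°, e=0)
nothing shorter than 3 reaches the goal.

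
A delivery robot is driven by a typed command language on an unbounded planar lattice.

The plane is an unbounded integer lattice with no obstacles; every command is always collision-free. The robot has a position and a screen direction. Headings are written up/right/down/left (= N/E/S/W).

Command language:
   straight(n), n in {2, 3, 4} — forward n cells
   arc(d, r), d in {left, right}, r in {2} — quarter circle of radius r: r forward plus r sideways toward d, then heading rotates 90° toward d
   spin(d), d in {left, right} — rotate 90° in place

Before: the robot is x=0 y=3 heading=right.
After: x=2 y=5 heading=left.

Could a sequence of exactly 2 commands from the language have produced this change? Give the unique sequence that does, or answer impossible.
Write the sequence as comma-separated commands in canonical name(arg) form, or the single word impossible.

arc(left, 2), spin(left)

key: order matters: swapping arc(left, 2) and spin(left) lands elsewhere
initial: x=0 y=3 heading=right
[1] after arc(left, 2): x=2 y=5 heading=up
[2] after spin(left): x=2 y=5 heading=left
all 49 alternatives checked — unique.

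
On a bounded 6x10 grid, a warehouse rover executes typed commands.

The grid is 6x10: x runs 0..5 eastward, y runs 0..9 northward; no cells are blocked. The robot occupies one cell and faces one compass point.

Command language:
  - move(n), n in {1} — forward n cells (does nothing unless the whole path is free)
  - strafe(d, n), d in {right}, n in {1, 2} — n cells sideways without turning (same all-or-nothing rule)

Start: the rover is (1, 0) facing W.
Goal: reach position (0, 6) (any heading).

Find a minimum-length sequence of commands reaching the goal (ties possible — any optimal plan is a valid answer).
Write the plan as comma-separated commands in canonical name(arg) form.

t0: (1, 0) facing W
t=1 strafe(right, 2) ⇒ (1, 2) facing W
t=2 strafe(right, 2) ⇒ (1, 4) facing W
t=3 strafe(right, 2) ⇒ (1, 6) facing W
t=4 move(1) ⇒ (0, 6) facing W
nothing shorter than 4 reaches the goal.

strafe(right, 2), strafe(right, 2), strafe(right, 2), move(1)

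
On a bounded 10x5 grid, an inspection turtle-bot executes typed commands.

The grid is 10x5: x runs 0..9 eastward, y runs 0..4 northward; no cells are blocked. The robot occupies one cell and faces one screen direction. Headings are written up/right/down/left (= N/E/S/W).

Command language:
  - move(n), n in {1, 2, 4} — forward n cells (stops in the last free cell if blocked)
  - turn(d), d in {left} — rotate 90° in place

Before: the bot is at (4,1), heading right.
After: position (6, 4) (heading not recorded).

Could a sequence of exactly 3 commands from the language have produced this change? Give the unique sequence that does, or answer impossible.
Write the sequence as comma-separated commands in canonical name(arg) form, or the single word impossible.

key: running move(4) before move(2) would end elsewhere — order is forced
from: at (4,1), heading right
t=1 move(2) ⇒ at (6,1), heading right
t=2 turn(left) ⇒ at (6,1), heading up
t=3 move(4) ⇒ at (6,4), heading up
uniquely the one of 64 3-step routes that fits.

move(2), turn(left), move(4)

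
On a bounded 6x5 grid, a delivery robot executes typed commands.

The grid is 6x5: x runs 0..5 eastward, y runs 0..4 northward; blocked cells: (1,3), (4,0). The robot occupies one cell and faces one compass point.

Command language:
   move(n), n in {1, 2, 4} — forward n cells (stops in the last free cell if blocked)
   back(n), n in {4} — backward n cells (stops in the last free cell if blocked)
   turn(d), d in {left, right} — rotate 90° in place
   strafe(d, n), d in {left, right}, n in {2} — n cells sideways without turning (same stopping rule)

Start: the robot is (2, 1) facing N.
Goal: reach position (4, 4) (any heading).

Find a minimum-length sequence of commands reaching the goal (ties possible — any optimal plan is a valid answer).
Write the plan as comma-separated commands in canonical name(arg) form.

begin: (2, 1) facing N
1. strafe(right, 2) → (4, 1) facing N
2. move(4) → (4, 4) facing N
nothing shorter than 2 reaches the goal.

strafe(right, 2), move(4)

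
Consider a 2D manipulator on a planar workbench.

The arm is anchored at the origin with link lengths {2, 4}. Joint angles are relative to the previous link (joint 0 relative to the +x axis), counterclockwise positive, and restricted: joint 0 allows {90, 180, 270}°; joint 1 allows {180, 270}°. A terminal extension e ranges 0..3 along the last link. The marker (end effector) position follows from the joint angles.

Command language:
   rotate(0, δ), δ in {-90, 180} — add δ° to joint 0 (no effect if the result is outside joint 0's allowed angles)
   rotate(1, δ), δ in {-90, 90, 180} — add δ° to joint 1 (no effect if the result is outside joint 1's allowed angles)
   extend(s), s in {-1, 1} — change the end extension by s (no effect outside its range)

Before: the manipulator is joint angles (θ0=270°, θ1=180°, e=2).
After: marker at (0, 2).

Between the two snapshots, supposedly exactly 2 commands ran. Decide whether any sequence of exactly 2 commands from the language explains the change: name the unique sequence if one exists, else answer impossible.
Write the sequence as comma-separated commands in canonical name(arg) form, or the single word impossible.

start: joint angles (θ0=270°, θ1=180°, e=2)
[1] after extend(-1): joint angles (θ0=270°, θ1=180°, e=1)
[2] after extend(-1): joint angles (θ0=270°, θ1=180°, e=0)
all 49 alternatives checked — unique.

extend(-1), extend(-1)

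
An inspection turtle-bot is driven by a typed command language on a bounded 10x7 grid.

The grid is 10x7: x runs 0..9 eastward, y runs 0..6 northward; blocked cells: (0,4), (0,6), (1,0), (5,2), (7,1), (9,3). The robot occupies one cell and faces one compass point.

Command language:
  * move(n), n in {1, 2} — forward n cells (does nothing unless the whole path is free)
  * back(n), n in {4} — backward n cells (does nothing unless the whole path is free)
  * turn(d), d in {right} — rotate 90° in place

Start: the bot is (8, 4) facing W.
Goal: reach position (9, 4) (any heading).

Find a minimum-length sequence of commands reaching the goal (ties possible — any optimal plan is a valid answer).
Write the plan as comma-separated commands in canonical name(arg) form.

move(1), move(2), back(4)

begin: (8, 4) facing W
[1] after move(1): (7, 4) facing W
[2] after move(2): (5, 4) facing W
[3] after back(4): (9, 4) facing W
minimal: 3 command(s), checked below 3.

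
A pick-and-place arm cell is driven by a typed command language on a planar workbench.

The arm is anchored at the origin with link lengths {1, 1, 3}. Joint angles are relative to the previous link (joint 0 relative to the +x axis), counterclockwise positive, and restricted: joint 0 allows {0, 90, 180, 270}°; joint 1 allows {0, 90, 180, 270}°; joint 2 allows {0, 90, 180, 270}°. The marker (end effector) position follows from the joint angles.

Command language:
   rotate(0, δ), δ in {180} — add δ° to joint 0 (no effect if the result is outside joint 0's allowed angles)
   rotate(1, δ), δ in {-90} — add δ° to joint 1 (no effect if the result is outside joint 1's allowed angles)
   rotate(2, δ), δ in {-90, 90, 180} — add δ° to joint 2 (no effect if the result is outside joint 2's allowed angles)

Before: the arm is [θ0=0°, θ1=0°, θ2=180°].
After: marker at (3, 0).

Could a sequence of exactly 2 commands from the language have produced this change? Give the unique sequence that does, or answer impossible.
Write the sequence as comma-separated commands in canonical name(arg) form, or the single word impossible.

begin: [θ0=0°, θ1=0°, θ2=180°]
[1] after rotate(1, -90): [θ0=0°, θ1=270°, θ2=180°]
[2] after rotate(1, -90): [θ0=0°, θ1=180°, θ2=180°]
no rival 2-sequence matches.

rotate(1, -90), rotate(1, -90)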